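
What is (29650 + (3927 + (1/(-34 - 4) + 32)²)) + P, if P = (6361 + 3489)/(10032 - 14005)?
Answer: 198482470449/5737012 ≈ 34597.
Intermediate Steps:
P = -9850/3973 (P = 9850/(-3973) = 9850*(-1/3973) = -9850/3973 ≈ -2.4792)
(29650 + (3927 + (1/(-34 - 4) + 32)²)) + P = (29650 + (3927 + (1/(-34 - 4) + 32)²)) - 9850/3973 = (29650 + (3927 + (1/(-38) + 32)²)) - 9850/3973 = (29650 + (3927 + (-1/38 + 32)²)) - 9850/3973 = (29650 + (3927 + (1215/38)²)) - 9850/3973 = (29650 + (3927 + 1476225/1444)) - 9850/3973 = (29650 + 7146813/1444) - 9850/3973 = 49961413/1444 - 9850/3973 = 198482470449/5737012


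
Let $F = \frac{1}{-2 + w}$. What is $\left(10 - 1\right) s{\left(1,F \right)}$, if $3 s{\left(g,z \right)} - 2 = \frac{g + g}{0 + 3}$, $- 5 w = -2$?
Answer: $8$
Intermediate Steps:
$w = \frac{2}{5}$ ($w = \left(- \frac{1}{5}\right) \left(-2\right) = \frac{2}{5} \approx 0.4$)
$F = - \frac{5}{8}$ ($F = \frac{1}{-2 + \frac{2}{5}} = \frac{1}{- \frac{8}{5}} = - \frac{5}{8} \approx -0.625$)
$s{\left(g,z \right)} = \frac{2}{3} + \frac{2 g}{9}$ ($s{\left(g,z \right)} = \frac{2}{3} + \frac{\left(g + g\right) \frac{1}{0 + 3}}{3} = \frac{2}{3} + \frac{2 g \frac{1}{3}}{3} = \frac{2}{3} + \frac{\frac{2}{3} g}{3} = \frac{2}{3} + \frac{2 g}{9}$)
$\left(10 - 1\right) s{\left(1,F \right)} = \left(10 - 1\right) \left(\frac{2}{3} + \frac{2}{9} \cdot 1\right) = 9 \left(\frac{2}{3} + \frac{2}{9}\right) = 9 \cdot \frac{8}{9} = 8$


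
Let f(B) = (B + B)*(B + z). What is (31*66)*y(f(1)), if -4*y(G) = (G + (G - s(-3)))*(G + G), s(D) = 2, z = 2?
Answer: -61380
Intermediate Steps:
f(B) = 2*B*(2 + B) (f(B) = (B + B)*(B + 2) = (2*B)*(2 + B) = 2*B*(2 + B))
y(G) = -G*(-2 + 2*G)/2 (y(G) = -(G + (G - 1*2))*(G + G)/4 = -(G + (G - 2))*2*G/4 = -(G + (-2 + G))*2*G/4 = -(-2 + 2*G)*2*G/4 = -G*(-2 + 2*G)/2)
(31*66)*y(f(1)) = (31*66)*((2*1*(2 + 1))*(1 - 2*(2 + 1))) = 2046*((2*1*3)*(1 - 2*3)) = 2046*(6*(1 - 1*6)) = 2046*(6*(1 - 6)) = 2046*(6*(-5)) = 2046*(-30) = -61380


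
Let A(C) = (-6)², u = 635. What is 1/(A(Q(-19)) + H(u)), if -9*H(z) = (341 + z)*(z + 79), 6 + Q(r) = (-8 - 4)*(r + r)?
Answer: -3/232180 ≈ -1.2921e-5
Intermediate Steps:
Q(r) = -6 - 24*r (Q(r) = -6 + (-8 - 4)*(r + r) = -6 - 24*r)
A(C) = 36
H(z) = -(79 + z)*(341 + z)/9 (H(z) = -(341 + z)*(z + 79)/9 = -(341 + z)*(79 + z)/9 = -(79 + z)*(341 + z)/9)
1/(A(Q(-19)) + H(u)) = 1/(36 + (-26939/9 - 140/3*635 - ⅑*635²)) = 1/(36 + (-26939/9 - 88900/3 - ⅑*403225)) = 1/(36 + (-26939/9 - 88900/3 - 403225/9)) = 1/(36 - 232288/3) = 1/(-232180/3) = -3/232180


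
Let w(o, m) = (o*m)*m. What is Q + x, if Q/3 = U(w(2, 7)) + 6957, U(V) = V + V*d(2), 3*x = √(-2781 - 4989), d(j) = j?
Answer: 21753 + I*√7770/3 ≈ 21753.0 + 29.383*I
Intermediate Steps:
w(o, m) = o*m² (w(o, m) = (m*o)*m = o*m²)
x = I*√7770/3 (x = √(-2781 - 4989)/3 = √(-7770)/3 = (I*√7770)/3 = I*√7770/3 ≈ 29.383*I)
U(V) = 3*V (U(V) = V + V*2 = V + 2*V = 3*V)
Q = 21753 (Q = 3*(3*(2*7²) + 6957) = 3*(3*(2*49) + 6957) = 3*(3*98 + 6957) = 3*(294 + 6957) = 3*7251 = 21753)
Q + x = 21753 + I*√7770/3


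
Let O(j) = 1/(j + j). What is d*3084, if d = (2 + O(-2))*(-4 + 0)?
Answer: -21588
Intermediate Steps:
O(j) = 1/(2*j)
d = -7 (d = (2 + (1/2)/(-2))*(-4 + 0) = (2 + (1/2)*(-1/2))*(-4) = (2 - 1/4)*(-4) = (7/4)*(-4) = -7)
d*3084 = -7*3084 = -21588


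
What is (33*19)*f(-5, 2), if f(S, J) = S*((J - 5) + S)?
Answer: 25080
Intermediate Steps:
f(S, J) = S*(-5 + J + S) (f(S, J) = S*((-5 + J) + S) = S*(-5 + J + S))
(33*19)*f(-5, 2) = (33*19)*(-5*(-5 + 2 - 5)) = 627*(-5*(-8)) = 627*40 = 25080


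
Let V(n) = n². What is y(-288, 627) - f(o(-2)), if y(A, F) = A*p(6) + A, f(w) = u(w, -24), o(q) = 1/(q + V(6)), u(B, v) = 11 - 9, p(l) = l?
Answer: -2018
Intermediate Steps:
u(B, v) = 2
o(q) = 1/(36 + q) (o(q) = 1/(q + 6²) = 1/(q + 36) = 1/(36 + q))
f(w) = 2
y(A, F) = 7*A (y(A, F) = A*6 + A = 6*A + A = 7*A)
y(-288, 627) - f(o(-2)) = 7*(-288) - 1*2 = -2016 - 2 = -2018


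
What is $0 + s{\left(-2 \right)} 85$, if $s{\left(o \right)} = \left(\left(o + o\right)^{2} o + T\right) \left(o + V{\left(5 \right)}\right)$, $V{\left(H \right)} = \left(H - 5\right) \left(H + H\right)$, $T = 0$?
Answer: $5440$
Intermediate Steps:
$V{\left(H \right)} = 2 H \left(-5 + H\right)$ ($V{\left(H \right)} = \left(-5 + H\right) 2 H = 2 H \left(-5 + H\right)$)
$s{\left(o \right)} = 4 o^{4}$ ($s{\left(o \right)} = \left(\left(o + o\right)^{2} o + 0\right) \left(o + 2 \cdot 5 \left(-5 + 5\right)\right) = \left(\left(2 o\right)^{2} o + 0\right) \left(o + 2 \cdot 5 \cdot 0\right) = \left(4 o^{2} o + 0\right) \left(o + 0\right) = \left(4 o^{3} + 0\right) o = 4 o^{3} o = 4 o^{4}$)
$0 + s{\left(-2 \right)} 85 = 0 + 4 \left(-2\right)^{4} \cdot 85 = 0 + 4 \cdot 16 \cdot 85 = 0 + 64 \cdot 85 = 0 + 5440 = 5440$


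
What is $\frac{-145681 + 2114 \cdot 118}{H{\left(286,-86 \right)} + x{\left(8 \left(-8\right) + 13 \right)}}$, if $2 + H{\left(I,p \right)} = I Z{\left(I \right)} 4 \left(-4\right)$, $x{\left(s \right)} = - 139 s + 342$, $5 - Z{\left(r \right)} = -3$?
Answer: $- \frac{103771}{29179} \approx -3.5564$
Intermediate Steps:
$Z{\left(r \right)} = 8$ ($Z{\left(r \right)} = 5 - -3 = 5 + 3 = 8$)
$x{\left(s \right)} = 342 - 139 s$
$H{\left(I,p \right)} = -2 - 128 I$ ($H{\left(I,p \right)} = -2 + I 8 \cdot 4 \left(-4\right) = -2 + 8 I \left(-16\right) = -2 - 128 I$)
$\frac{-145681 + 2114 \cdot 118}{H{\left(286,-86 \right)} + x{\left(8 \left(-8\right) + 13 \right)}} = \frac{-145681 + 2114 \cdot 118}{\left(-2 - 36608\right) - \left(-342 + 139 \left(8 \left(-8\right) + 13\right)\right)} = \frac{-145681 + 249452}{\left(-2 - 36608\right) - \left(-342 + 139 \left(-64 + 13\right)\right)} = \frac{103771}{-36610 + \left(342 - -7089\right)} = \frac{103771}{-36610 + \left(342 + 7089\right)} = \frac{103771}{-36610 + 7431} = \frac{103771}{-29179} = 103771 \left(- \frac{1}{29179}\right) = - \frac{103771}{29179}$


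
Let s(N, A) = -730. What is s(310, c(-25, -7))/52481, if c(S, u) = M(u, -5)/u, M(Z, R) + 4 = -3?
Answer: -730/52481 ≈ -0.013910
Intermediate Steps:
M(Z, R) = -7 (M(Z, R) = -4 - 3 = -7)
c(S, u) = -7/u
s(310, c(-25, -7))/52481 = -730/52481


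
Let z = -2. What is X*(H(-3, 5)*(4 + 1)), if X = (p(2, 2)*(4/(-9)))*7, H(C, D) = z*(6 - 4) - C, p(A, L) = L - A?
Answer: 0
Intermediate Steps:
H(C, D) = -4 - C (H(C, D) = -2*(6 - 4) - C = -2*2 - C = -4 - C)
X = 0 (X = ((2 - 1*2)*(4/(-9)))*7 = ((2 - 2)*(4*(-⅑)))*7 = (0*(-4/9))*7 = 0*7 = 0)
X*(H(-3, 5)*(4 + 1)) = 0*((-4 - 1*(-3))*(4 + 1)) = 0*((-4 + 3)*5) = 0*(-1*5) = 0*(-5) = 0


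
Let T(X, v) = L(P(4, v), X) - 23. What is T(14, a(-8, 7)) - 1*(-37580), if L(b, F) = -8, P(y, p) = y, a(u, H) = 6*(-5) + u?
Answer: 37549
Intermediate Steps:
a(u, H) = -30 + u
T(X, v) = -31 (T(X, v) = -8 - 23 = -31)
T(14, a(-8, 7)) - 1*(-37580) = -31 - 1*(-37580) = -31 + 37580 = 37549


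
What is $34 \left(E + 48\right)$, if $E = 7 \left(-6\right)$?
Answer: $204$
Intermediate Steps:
$E = -42$
$34 \left(E + 48\right) = 34 \left(-42 + 48\right) = 34 \cdot 6 = 204$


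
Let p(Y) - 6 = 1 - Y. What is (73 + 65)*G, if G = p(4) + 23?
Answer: 3588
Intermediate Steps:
p(Y) = 7 - Y (p(Y) = 6 + (1 - Y) = 7 - Y)
G = 26 (G = (7 - 1*4) + 23 = (7 - 4) + 23 = 3 + 23 = 26)
(73 + 65)*G = (73 + 65)*26 = 138*26 = 3588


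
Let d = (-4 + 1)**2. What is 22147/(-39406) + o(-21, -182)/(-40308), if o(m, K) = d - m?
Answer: -37245144/66182377 ≈ -0.56277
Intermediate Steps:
d = 9 (d = (-3)**2 = 9)
o(m, K) = 9 - m
22147/(-39406) + o(-21, -182)/(-40308) = 22147/(-39406) + (9 - 1*(-21))/(-40308) = 22147*(-1/39406) + (9 + 21)*(-1/40308) = -22147/39406 + 30*(-1/40308) = -22147/39406 - 5/6718 = -37245144/66182377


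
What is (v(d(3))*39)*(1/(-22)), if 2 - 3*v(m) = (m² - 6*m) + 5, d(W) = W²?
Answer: 195/11 ≈ 17.727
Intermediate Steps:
v(m) = -1 + 2*m - m²/3 (v(m) = ⅔ - ((m² - 6*m) + 5)/3 = ⅔ - (5 + m² - 6*m)/3 = ⅔ + (-5/3 + 2*m - m²/3) = -1 + 2*m - m²/3)
(v(d(3))*39)*(1/(-22)) = ((-1 + 2*3² - (3²)²/3)*39)*(1/(-22)) = ((-1 + 2*9 - ⅓*9²)*39)*(1*(-1/22)) = ((-1 + 18 - ⅓*81)*39)*(-1/22) = ((-1 + 18 - 27)*39)*(-1/22) = -10*39*(-1/22) = -390*(-1/22) = 195/11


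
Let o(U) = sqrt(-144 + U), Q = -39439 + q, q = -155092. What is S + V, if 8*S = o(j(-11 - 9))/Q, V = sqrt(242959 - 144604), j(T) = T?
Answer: sqrt(98355) - I*sqrt(41)/778124 ≈ 313.62 - 8.2289e-6*I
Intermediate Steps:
Q = -194531 (Q = -39439 - 155092 = -194531)
V = sqrt(98355) ≈ 313.62
S = -I*sqrt(41)/778124 (S = (sqrt(-144 + (-11 - 9))/(-194531))/8 = (sqrt(-144 - 20)*(-1/194531))/8 = (sqrt(-164)*(-1/194531))/8 = ((2*I*sqrt(41))*(-1/194531))/8 = (-2*I*sqrt(41)/194531)/8 = -I*sqrt(41)/778124 ≈ -8.2289e-6*I)
S + V = -I*sqrt(41)/778124 + sqrt(98355) = sqrt(98355) - I*sqrt(41)/778124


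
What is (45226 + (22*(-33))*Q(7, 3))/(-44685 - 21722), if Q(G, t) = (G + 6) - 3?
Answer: -37966/66407 ≈ -0.57172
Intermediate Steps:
Q(G, t) = 3 + G (Q(G, t) = (6 + G) - 3 = 3 + G)
(45226 + (22*(-33))*Q(7, 3))/(-44685 - 21722) = (45226 + (22*(-33))*(3 + 7))/(-44685 - 21722) = (45226 - 726*10)/(-66407) = (45226 - 7260)*(-1/66407) = 37966*(-1/66407) = -37966/66407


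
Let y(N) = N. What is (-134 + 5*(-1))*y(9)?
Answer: -1251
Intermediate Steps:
(-134 + 5*(-1))*y(9) = (-134 + 5*(-1))*9 = (-134 - 5)*9 = -139*9 = -1251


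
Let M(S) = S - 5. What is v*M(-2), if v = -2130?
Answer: 14910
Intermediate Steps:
M(S) = -5 + S
v*M(-2) = -2130*(-5 - 2) = -2130*(-7) = 14910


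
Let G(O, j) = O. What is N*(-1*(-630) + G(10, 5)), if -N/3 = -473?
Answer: 908160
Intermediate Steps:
N = 1419 (N = -3*(-473) = 1419)
N*(-1*(-630) + G(10, 5)) = 1419*(-1*(-630) + 10) = 1419*(630 + 10) = 1419*640 = 908160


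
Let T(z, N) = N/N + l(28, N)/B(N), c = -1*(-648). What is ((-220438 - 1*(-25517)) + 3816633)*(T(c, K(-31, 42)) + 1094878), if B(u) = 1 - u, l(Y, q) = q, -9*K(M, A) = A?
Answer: 67410668314448/17 ≈ 3.9653e+12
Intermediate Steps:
K(M, A) = -A/9
c = 648
T(z, N) = 1 + N/(1 - N) (T(z, N) = N/N + N/(1 - N) = 1 + N/(1 - N))
((-220438 - 1*(-25517)) + 3816633)*(T(c, K(-31, 42)) + 1094878) = ((-220438 - 1*(-25517)) + 3816633)*(-1/(-1 - ⅑*42) + 1094878) = ((-220438 + 25517) + 3816633)*(-1/(-1 - 14/3) + 1094878) = (-194921 + 3816633)*(-1/(-17/3) + 1094878) = 3621712*(-1*(-3/17) + 1094878) = 3621712*(3/17 + 1094878) = 3621712*(18612929/17) = 67410668314448/17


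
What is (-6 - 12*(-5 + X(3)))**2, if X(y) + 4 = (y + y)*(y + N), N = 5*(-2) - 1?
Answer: 459684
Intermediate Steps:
N = -11 (N = -10 - 1 = -11)
X(y) = -4 + 2*y*(-11 + y) (X(y) = -4 + (y + y)*(y - 11) = -4 + (2*y)*(-11 + y) = -4 + 2*y*(-11 + y))
(-6 - 12*(-5 + X(3)))**2 = (-6 - 12*(-5 + (-4 - 22*3 + 2*3**2)))**2 = (-6 - 12*(-5 + (-4 - 66 + 2*9)))**2 = (-6 - 12*(-5 + (-4 - 66 + 18)))**2 = (-6 - 12*(-5 - 52))**2 = (-6 - 12*(-57))**2 = (-6 + 684)**2 = 678**2 = 459684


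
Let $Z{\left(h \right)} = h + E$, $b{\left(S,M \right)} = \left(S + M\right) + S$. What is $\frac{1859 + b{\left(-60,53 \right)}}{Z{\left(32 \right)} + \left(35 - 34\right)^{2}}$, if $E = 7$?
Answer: $\frac{224}{5} \approx 44.8$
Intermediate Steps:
$b{\left(S,M \right)} = M + 2 S$ ($b{\left(S,M \right)} = \left(M + S\right) + S = M + 2 S$)
$Z{\left(h \right)} = 7 + h$ ($Z{\left(h \right)} = h + 7 = 7 + h$)
$\frac{1859 + b{\left(-60,53 \right)}}{Z{\left(32 \right)} + \left(35 - 34\right)^{2}} = \frac{1859 + \left(53 + 2 \left(-60\right)\right)}{\left(7 + 32\right) + \left(35 - 34\right)^{2}} = \frac{1859 + \left(53 - 120\right)}{39 + 1^{2}} = \frac{1859 - 67}{39 + 1} = \frac{1792}{40} = 1792 \cdot \frac{1}{40} = \frac{224}{5}$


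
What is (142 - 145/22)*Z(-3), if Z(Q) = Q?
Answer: -8937/22 ≈ -406.23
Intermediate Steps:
(142 - 145/22)*Z(-3) = (142 - 145/22)*(-3) = (2979/22)*(-3) = -8937/22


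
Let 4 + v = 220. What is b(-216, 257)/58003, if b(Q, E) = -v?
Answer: -216/58003 ≈ -0.0037239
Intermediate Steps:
v = 216 (v = -4 + 220 = 216)
b(Q, E) = -216 (b(Q, E) = -1*216 = -216)
b(-216, 257)/58003 = -216/58003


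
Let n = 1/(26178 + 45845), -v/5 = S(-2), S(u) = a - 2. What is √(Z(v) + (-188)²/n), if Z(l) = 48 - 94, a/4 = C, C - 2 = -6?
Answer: √2545580866 ≈ 50454.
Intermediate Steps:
C = -4 (C = 2 - 6 = -4)
a = -16 (a = 4*(-4) = -16)
S(u) = -18 (S(u) = -16 - 2 = -18)
v = 90 (v = -5*(-18) = 90)
n = 1/72023 ≈ 1.3884e-5
Z(l) = -46
√(Z(v) + (-188)²/n) = √(-46 + (-188)²/(1/72023)) = √(-46 + 35344*72023) = √(-46 + 2545580912) = √2545580866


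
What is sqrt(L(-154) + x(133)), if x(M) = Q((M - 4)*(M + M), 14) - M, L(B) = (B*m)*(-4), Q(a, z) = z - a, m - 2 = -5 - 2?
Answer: I*sqrt(37513) ≈ 193.68*I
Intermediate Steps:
m = -5 (m = 2 + (-5 - 2) = 2 - 7 = -5)
L(B) = 20*B (L(B) = (B*(-5))*(-4) = -5*B*(-4) = 20*B)
x(M) = 14 - M - 2*M*(-4 + M) (x(M) = (14 - (M - 4)*(M + M)) - M = (14 - (-4 + M)*2*M) - M = (14 - 2*M*(-4 + M)) - M = 14 - M - 2*M*(-4 + M))
sqrt(L(-154) + x(133)) = sqrt(20*(-154) + (14 - 1*133 - 2*133*(-4 + 133))) = sqrt(-3080 + (14 - 133 - 2*133*129)) = sqrt(-3080 + (14 - 133 - 34314)) = sqrt(-3080 - 34433) = sqrt(-37513) = I*sqrt(37513)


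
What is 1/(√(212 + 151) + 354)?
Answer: 118/41651 - 11*√3/124953 ≈ 0.0026806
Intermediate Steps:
1/(√(212 + 151) + 354) = 1/(√363 + 354) = 1/(11*√3 + 354) = 1/(354 + 11*√3)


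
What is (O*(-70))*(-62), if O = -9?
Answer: -39060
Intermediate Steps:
(O*(-70))*(-62) = -9*(-70)*(-62) = 630*(-62) = -39060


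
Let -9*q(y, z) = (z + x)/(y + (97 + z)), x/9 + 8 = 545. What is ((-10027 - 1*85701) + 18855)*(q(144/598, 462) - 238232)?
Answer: 9186860840963159/501639 ≈ 1.8314e+10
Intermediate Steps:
x = 4833 (x = -72 + 9*545 = -72 + 4905 = 4833)
q(y, z) = -(4833 + z)/(9*(97 + y + z)) (q(y, z) = -(z + 4833)/(9*(y + (97 + z))) = -(4833 + z)/(9*(97 + y + z)))
((-10027 - 1*85701) + 18855)*(q(144/598, 462) - 238232) = ((-10027 - 1*85701) + 18855)*((-537 - ⅑*462)/(97 + 144/598 + 462) - 238232) = ((-10027 - 85701) + 18855)*((-537 - 154/3)/(97 + 144*(1/598) + 462) - 238232) = (-95728 + 18855)*(-1765/3/(97 + 72/299 + 462) - 238232) = -76873*(-1765/3/(167213/299) - 238232) = -76873*((299/167213)*(-1765/3) - 238232) = -76873*(-527735/501639 - 238232) = -76873*(-119506989983/501639) = 9186860840963159/501639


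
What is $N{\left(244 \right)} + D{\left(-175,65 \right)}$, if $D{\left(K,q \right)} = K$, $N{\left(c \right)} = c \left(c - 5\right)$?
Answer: $58141$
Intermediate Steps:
$N{\left(c \right)} = c \left(-5 + c\right)$
$N{\left(244 \right)} + D{\left(-175,65 \right)} = 244 \left(-5 + 244\right) - 175 = 244 \cdot 239 - 175 = 58316 - 175 = 58141$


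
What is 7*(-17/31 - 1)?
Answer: -336/31 ≈ -10.839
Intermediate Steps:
7*(-17/31 - 1) = 7*(-48/31) = -336/31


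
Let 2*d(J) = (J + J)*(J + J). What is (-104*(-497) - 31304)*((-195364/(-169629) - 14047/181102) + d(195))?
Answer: 23811574630755555280/15360075579 ≈ 1.5502e+9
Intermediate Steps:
d(J) = 2*J² (d(J) = ((J + J)*(J + J))/2 = ((2*J)*(2*J))/2 = (4*J²)/2 = 2*J²)
(-104*(-497) - 31304)*((-195364/(-169629) - 14047/181102) + d(195)) = (-104*(-497) - 31304)*((-195364/(-169629) - 14047/181102) + 2*195²) = (51688 - 31304)*((-195364*(-1/169629) - 14047*1/181102) + 2*38025) = 20384*((195364/169629 - 14047/181102) + 76050) = 20384*(32998032565/30720151158 + 76050) = 20384*(2336300493598465/30720151158) = 23811574630755555280/15360075579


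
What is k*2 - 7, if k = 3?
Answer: -1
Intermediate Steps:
k*2 - 7 = 3*2 - 7 = 6 - 7 = -1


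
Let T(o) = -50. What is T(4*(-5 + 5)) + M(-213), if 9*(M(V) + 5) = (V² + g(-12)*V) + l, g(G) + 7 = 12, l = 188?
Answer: 43997/9 ≈ 4888.6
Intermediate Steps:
g(G) = 5 (g(G) = -7 + 12 = 5)
M(V) = 143/9 + V²/9 + 5*V/9 (M(V) = -5 + ((V² + 5*V) + 188)/9 = -5 + (188 + V² + 5*V)/9 = -5 + (188/9 + V²/9 + 5*V/9) = 143/9 + V²/9 + 5*V/9)
T(4*(-5 + 5)) + M(-213) = -50 + (143/9 + (⅑)*(-213)² + (5/9)*(-213)) = -50 + (143/9 + (⅑)*45369 - 355/3) = -50 + (143/9 + 5041 - 355/3) = -50 + 44447/9 = 43997/9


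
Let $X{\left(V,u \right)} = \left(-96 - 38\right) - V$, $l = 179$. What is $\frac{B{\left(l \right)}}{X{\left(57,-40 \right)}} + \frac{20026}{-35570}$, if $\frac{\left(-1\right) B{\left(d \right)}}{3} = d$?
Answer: $\frac{7638062}{3396935} \approx 2.2485$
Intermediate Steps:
$B{\left(d \right)} = - 3 d$
$X{\left(V,u \right)} = -134 - V$
$\frac{B{\left(l \right)}}{X{\left(57,-40 \right)}} + \frac{20026}{-35570} = \frac{\left(-3\right) 179}{-134 - 57} + \frac{20026}{-35570} = - \frac{537}{-134 - 57} + 20026 \left(- \frac{1}{35570}\right) = - \frac{537}{-191} - \frac{10013}{17785} = \left(-537\right) \left(- \frac{1}{191}\right) - \frac{10013}{17785} = \frac{537}{191} - \frac{10013}{17785} = \frac{7638062}{3396935}$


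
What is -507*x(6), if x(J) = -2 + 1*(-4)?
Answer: 3042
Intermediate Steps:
x(J) = -6 (x(J) = -2 - 4 = -6)
-507*x(6) = -507*(-6) = 3042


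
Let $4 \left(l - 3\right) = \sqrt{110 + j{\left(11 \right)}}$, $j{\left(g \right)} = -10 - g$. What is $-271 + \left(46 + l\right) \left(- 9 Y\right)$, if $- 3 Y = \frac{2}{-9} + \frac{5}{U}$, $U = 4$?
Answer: $- \frac{1439}{12} + \frac{37 \sqrt{89}}{48} \approx -112.64$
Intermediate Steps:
$Y = - \frac{37}{108}$ ($Y = - \frac{\frac{2}{-9} + \frac{5}{4}}{3} = - \frac{2 \left(- \frac{1}{9}\right) + 5 \cdot \frac{1}{4}}{3} = - \frac{- \frac{2}{9} + \frac{5}{4}}{3} = \left(- \frac{1}{3}\right) \frac{37}{36} = - \frac{37}{108} \approx -0.34259$)
$l = 3 + \frac{\sqrt{89}}{4}$ ($l = 3 + \frac{\sqrt{110 - 21}}{4} = 3 + \frac{\sqrt{89}}{4} \approx 5.3585$)
$-271 + \left(46 + l\right) \left(- 9 Y\right) = -271 + \left(46 + \left(3 + \frac{\sqrt{89}}{4}\right)\right) \left(\left(-9\right) \left(- \frac{37}{108}\right)\right) = -271 + \left(49 + \frac{\sqrt{89}}{4}\right) \frac{37}{12} = -271 + \left(\frac{1813}{12} + \frac{37 \sqrt{89}}{48}\right) = - \frac{1439}{12} + \frac{37 \sqrt{89}}{48}$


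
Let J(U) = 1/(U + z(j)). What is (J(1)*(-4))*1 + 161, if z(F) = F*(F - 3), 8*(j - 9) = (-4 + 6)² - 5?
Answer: 547305/3401 ≈ 160.92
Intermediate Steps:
j = 71/8 (j = 9 + ((-4 + 6)² - 5)/8 = 9 + (2² - 5)/8 = 9 + (4 - 5)/8 = 9 + (⅛)*(-1) = 9 - ⅛ = 71/8 ≈ 8.8750)
z(F) = F*(-3 + F)
J(U) = 1/(3337/64 + U) (J(U) = 1/(U + 71*(-3 + 71/8)/8) = 1/(U + (71/8)*(47/8)) = 1/(U + 3337/64) = 1/(3337/64 + U))
(J(1)*(-4))*1 + 161 = ((64/(3337 + 64*1))*(-4))*1 + 161 = ((64/(3337 + 64))*(-4))*1 + 161 = ((64/3401)*(-4))*1 + 161 = -256/3401*1 + 161 = -256/3401 + 161 = 547305/3401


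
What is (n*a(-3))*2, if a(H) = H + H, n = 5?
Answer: -60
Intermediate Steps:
a(H) = 2*H
(n*a(-3))*2 = (5*(2*(-3)))*2 = (5*(-6))*2 = -30*2 = -60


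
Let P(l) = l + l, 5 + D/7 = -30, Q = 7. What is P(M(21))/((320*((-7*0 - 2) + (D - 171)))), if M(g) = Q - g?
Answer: 7/33440 ≈ 0.00020933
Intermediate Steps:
M(g) = 7 - g
D = -245 (D = -35 + 7*(-30) = -35 - 210 = -245)
P(l) = 2*l
P(M(21))/((320*((-7*0 - 2) + (D - 171)))) = (2*(7 - 1*21))/((320*((-7*0 - 2) + (-245 - 171)))) = (2*(7 - 21))/((320*((0 - 2) - 416))) = (2*(-14))/((320*(-2 - 416))) = -28/(320*(-418)) = -28/(-133760) = -28*(-1/133760) = 7/33440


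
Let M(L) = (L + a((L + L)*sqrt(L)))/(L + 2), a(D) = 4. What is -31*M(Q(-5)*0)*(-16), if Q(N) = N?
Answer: 992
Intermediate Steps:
M(L) = (4 + L)/(2 + L) (M(L) = (L + 4)/(L + 2) = (4 + L)/(2 + L))
-31*M(Q(-5)*0)*(-16) = -31*(4 - 5*0)/(2 - 5*0)*(-16) = -31*(4 + 0)/(2 + 0)*(-16) = -31*4/2*(-16) = -31*2*(-16) = -62*(-16) = 992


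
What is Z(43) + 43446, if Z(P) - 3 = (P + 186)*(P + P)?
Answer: 63143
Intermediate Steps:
Z(P) = 3 + 2*P*(186 + P) (Z(P) = 3 + (P + 186)*(P + P) = 3 + (186 + P)*(2*P) = 3 + 2*P*(186 + P))
Z(43) + 43446 = (3 + 2*43² + 372*43) + 43446 = (3 + 2*1849 + 15996) + 43446 = (3 + 3698 + 15996) + 43446 = 19697 + 43446 = 63143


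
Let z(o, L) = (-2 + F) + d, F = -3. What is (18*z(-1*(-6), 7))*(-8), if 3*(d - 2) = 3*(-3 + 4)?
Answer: 288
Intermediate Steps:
d = 3 (d = 2 + (3*(-3 + 4))/3 = 2 + (3*1)/3 = 2 + (1/3)*3 = 2 + 1 = 3)
z(o, L) = -2 (z(o, L) = (-2 - 3) + 3 = -5 + 3 = -2)
(18*z(-1*(-6), 7))*(-8) = (18*(-2))*(-8) = -36*(-8) = 288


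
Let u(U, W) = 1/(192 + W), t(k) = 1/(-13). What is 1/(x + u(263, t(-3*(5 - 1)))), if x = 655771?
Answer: 2495/1636148658 ≈ 1.5249e-6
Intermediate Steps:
t(k) = -1/13
1/(x + u(263, t(-3*(5 - 1)))) = 1/(655771 + 1/(192 - 1/13)) = 1/(655771 + 1/(2495/13)) = 1/(655771 + 13/2495) = 1/(1636148658/2495) = 2495/1636148658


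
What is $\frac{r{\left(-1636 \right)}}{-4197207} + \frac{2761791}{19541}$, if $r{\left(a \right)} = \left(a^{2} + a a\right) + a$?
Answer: $\frac{11487237670141}{82017621987} \approx 140.06$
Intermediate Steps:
$r{\left(a \right)} = a + 2 a^{2}$ ($r{\left(a \right)} = \left(a^{2} + a^{2}\right) + a = 2 a^{2} + a = a + 2 a^{2}$)
$\frac{r{\left(-1636 \right)}}{-4197207} + \frac{2761791}{19541} = \frac{\left(-1636\right) \left(1 + 2 \left(-1636\right)\right)}{-4197207} + \frac{2761791}{19541} = - 1636 \left(1 - 3272\right) \left(- \frac{1}{4197207}\right) + 2761791 \cdot \frac{1}{19541} = \left(-1636\right) \left(-3271\right) \left(- \frac{1}{4197207}\right) + \frac{2761791}{19541} = 5351356 \left(- \frac{1}{4197207}\right) + \frac{2761791}{19541} = - \frac{5351356}{4197207} + \frac{2761791}{19541} = \frac{11487237670141}{82017621987}$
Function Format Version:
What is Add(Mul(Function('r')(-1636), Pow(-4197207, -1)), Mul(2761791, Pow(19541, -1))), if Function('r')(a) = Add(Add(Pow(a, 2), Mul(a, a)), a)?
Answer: Rational(11487237670141, 82017621987) ≈ 140.06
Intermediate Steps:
Function('r')(a) = Add(a, Mul(2, Pow(a, 2))) (Function('r')(a) = Add(Add(Pow(a, 2), Pow(a, 2)), a) = Add(Mul(2, Pow(a, 2)), a) = Add(a, Mul(2, Pow(a, 2))))
Add(Mul(Function('r')(-1636), Pow(-4197207, -1)), Mul(2761791, Pow(19541, -1))) = Add(Mul(Mul(-1636, Add(1, Mul(2, -1636))), Pow(-4197207, -1)), Mul(2761791, Pow(19541, -1))) = Add(Mul(Mul(-1636, Add(1, -3272)), Rational(-1, 4197207)), Mul(2761791, Rational(1, 19541))) = Add(Mul(Mul(-1636, -3271), Rational(-1, 4197207)), Rational(2761791, 19541)) = Add(Mul(5351356, Rational(-1, 4197207)), Rational(2761791, 19541)) = Add(Rational(-5351356, 4197207), Rational(2761791, 19541)) = Rational(11487237670141, 82017621987)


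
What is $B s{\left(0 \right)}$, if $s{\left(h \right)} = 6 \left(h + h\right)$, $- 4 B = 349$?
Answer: $0$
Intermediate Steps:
$B = - \frac{349}{4}$ ($B = \left(- \frac{1}{4}\right) 349 = - \frac{349}{4} \approx -87.25$)
$s{\left(h \right)} = 12 h$ ($s{\left(h \right)} = 6 \cdot 2 h = 12 h$)
$B s{\left(0 \right)} = - \frac{349 \cdot 12 \cdot 0}{4} = \left(- \frac{349}{4}\right) 0 = 0$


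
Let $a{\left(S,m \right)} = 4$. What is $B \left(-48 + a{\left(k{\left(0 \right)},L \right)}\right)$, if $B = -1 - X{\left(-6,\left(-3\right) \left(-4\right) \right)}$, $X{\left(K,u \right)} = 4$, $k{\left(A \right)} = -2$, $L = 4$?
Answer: $220$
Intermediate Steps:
$B = -5$ ($B = -1 - 4 = -5$)
$B \left(-48 + a{\left(k{\left(0 \right)},L \right)}\right) = - 5 \left(-48 + 4\right) = \left(-5\right) \left(-44\right) = 220$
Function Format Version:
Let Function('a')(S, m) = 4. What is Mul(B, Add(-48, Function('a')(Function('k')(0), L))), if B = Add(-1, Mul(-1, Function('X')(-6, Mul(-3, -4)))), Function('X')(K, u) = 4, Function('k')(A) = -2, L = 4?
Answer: 220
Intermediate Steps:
B = -5 (B = Add(-1, Mul(-1, 4)) = Add(-1, -4) = -5)
Mul(B, Add(-48, Function('a')(Function('k')(0), L))) = Mul(-5, Add(-48, 4)) = Mul(-5, -44) = 220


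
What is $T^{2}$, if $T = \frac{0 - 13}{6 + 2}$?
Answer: $\frac{169}{64} \approx 2.6406$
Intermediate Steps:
$T = - \frac{13}{8} \approx -1.625$
$T^{2} = \left(- \frac{13}{8}\right)^{2} = \frac{169}{64}$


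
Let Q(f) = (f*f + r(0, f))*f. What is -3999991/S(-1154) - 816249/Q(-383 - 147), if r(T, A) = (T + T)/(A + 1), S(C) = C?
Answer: 297753801029173/85902029000 ≈ 3466.2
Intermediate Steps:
r(T, A) = 2*T/(1 + A) (r(T, A) = (2*T)/(1 + A) = 2*T/(1 + A))
Q(f) = f³ (Q(f) = (f*f + 2*0/(1 + f))*f = (f² + 0)*f = f²*f = f³)
-3999991/S(-1154) - 816249/Q(-383 - 147) = -3999991/(-1154) - 816249/(-383 - 147)³ = -3999991*(-1/1154) - 816249/((-530)³) = 3999991/1154 - 816249/(-148877000) = 3999991/1154 - 816249*(-1/148877000) = 3999991/1154 + 816249/148877000 = 297753801029173/85902029000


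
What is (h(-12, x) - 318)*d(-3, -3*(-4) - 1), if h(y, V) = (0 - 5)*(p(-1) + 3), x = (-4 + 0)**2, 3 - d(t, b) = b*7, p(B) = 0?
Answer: 24642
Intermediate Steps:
d(t, b) = 3 - 7*b (d(t, b) = 3 - b*7 = 3 - 7*b)
x = 16 (x = (-4)**2 = 16)
h(y, V) = -15 (h(y, V) = (0 - 5)*(0 + 3) = -5*3 = -15)
(h(-12, x) - 318)*d(-3, -3*(-4) - 1) = (-15 - 318)*(3 - 7*(-3*(-4) - 1)) = -333*(3 - 7*(12 - 1)) = -333*(3 - 7*11) = -333*(3 - 77) = -333*(-74) = 24642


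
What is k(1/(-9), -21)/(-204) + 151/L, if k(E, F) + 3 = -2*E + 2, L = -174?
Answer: -46003/53244 ≈ -0.86400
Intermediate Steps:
k(E, F) = -1 - 2*E (k(E, F) = -3 + (-2*E + 2) = -3 + (2 - 2*E) = -1 - 2*E)
k(1/(-9), -21)/(-204) + 151/L = (-1 - 2/(-9))/(-204) + 151/(-174) = (-1 - 2*(-1/9))*(-1/204) + 151*(-1/174) = (-1 + 2/9)*(-1/204) - 151/174 = -7/9*(-1/204) - 151/174 = 7/1836 - 151/174 = -46003/53244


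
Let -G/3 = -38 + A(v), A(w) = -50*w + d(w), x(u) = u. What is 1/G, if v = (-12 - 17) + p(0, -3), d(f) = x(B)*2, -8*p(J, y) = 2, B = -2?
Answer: -2/8523 ≈ -0.00023466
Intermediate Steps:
p(J, y) = -¼ (p(J, y) = -⅛*2 = -¼)
d(f) = -4 (d(f) = -2*2 = -4)
v = -117/4 (v = (-12 - 17) - ¼ = -29 - ¼ = -117/4 ≈ -29.250)
A(w) = -4 - 50*w (A(w) = -50*w - 4 = -4 - 50*w)
G = -8523/2 (G = -3*(-38 + (-4 - 50*(-117/4))) = -3*(-38 + (-4 + 2925/2)) = -3*(-38 + 2917/2) = -3*2841/2 = -8523/2 ≈ -4261.5)
1/G = 1/(-8523/2) = -2/8523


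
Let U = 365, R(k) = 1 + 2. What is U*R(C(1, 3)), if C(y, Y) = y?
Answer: 1095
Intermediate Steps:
R(k) = 3
U*R(C(1, 3)) = 365*3 = 1095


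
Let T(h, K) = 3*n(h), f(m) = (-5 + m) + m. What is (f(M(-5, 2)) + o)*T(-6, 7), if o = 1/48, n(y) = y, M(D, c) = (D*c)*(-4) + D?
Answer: -9363/8 ≈ -1170.4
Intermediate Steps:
M(D, c) = D - 4*D*c (M(D, c) = -4*D*c + D = D - 4*D*c)
f(m) = -5 + 2*m
T(h, K) = 3*h
o = 1/48 ≈ 0.020833
(f(M(-5, 2)) + o)*T(-6, 7) = ((-5 + 2*(-5*(1 - 4*2))) + 1/48)*(3*(-6)) = ((-5 + 2*(-5*(1 - 8))) + 1/48)*(-18) = ((-5 + 2*(-5*(-7))) + 1/48)*(-18) = ((-5 + 2*35) + 1/48)*(-18) = ((-5 + 70) + 1/48)*(-18) = (65 + 1/48)*(-18) = (3121/48)*(-18) = -9363/8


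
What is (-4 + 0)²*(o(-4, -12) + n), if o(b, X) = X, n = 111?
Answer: 1584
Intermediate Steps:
(-4 + 0)²*(o(-4, -12) + n) = (-4 + 0)²*(-12 + 111) = (-4)²*99 = 16*99 = 1584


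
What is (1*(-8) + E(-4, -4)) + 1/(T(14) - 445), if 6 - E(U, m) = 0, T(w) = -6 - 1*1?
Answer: -905/452 ≈ -2.0022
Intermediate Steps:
T(w) = -7 (T(w) = -6 - 1 = -7)
E(U, m) = 6 (E(U, m) = 6 - 1*0 = 6 + 0 = 6)
(1*(-8) + E(-4, -4)) + 1/(T(14) - 445) = (1*(-8) + 6) + 1/(-7 - 445) = (-8 + 6) + 1/(-452) = -2 - 1/452 = -905/452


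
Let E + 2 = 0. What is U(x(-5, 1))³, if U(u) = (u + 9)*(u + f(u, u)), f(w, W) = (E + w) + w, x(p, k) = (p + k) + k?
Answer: -287496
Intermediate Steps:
x(p, k) = p + 2*k (x(p, k) = (k + p) + k = p + 2*k)
E = -2 (E = -2 + 0 = -2)
f(w, W) = -2 + 2*w (f(w, W) = (-2 + w) + w = -2 + 2*w)
U(u) = (-2 + 3*u)*(9 + u) (U(u) = (u + 9)*(u + (-2 + 2*u)) = (9 + u)*(-2 + 3*u) = (-2 + 3*u)*(9 + u))
U(x(-5, 1))³ = (-18 + 3*(-5 + 2*1)² + 25*(-5 + 2*1))³ = (-18 + 3*(-5 + 2)² + 25*(-5 + 2))³ = (-18 + 3*(-3)² + 25*(-3))³ = (-18 + 3*9 - 75)³ = (-18 + 27 - 75)³ = (-66)³ = -287496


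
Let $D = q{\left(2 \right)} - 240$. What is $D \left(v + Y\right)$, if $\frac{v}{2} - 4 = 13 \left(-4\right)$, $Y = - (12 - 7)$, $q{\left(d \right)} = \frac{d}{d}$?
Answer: $24139$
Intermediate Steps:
$q{\left(d \right)} = 1$
$Y = -5$ ($Y = \left(-1\right) 5 = -5$)
$v = -96$ ($v = 8 + 2 \cdot 13 \left(-4\right) = 8 + 2 \left(-52\right) = 8 - 104 = -96$)
$D = -239$ ($D = 1 - 240 = -239$)
$D \left(v + Y\right) = - 239 \left(-96 - 5\right) = \left(-239\right) \left(-101\right) = 24139$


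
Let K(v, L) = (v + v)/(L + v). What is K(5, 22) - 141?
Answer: -3797/27 ≈ -140.63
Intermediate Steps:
K(v, L) = 2*v/(L + v) (K(v, L) = (2*v)/(L + v) = 2*v/(L + v))
K(5, 22) - 141 = 2*5/(22 + 5) - 141 = 2*5/27 - 141 = 2*5*(1/27) - 141 = 10/27 - 141 = -3797/27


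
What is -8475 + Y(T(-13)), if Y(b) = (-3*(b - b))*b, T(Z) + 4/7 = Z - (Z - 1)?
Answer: -8475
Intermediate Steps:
T(Z) = 3/7 (T(Z) = -4/7 + (Z - (Z - 1)) = -4/7 + (Z - (-1 + Z)) = -4/7 + (Z + (1 - Z)) = -4/7 + 1 = 3/7)
Y(b) = 0 (Y(b) = (-3*0)*b = 0*b = 0)
-8475 + Y(T(-13)) = -8475 + 0 = -8475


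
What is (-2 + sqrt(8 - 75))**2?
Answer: (2 - I*sqrt(67))**2 ≈ -63.0 - 32.741*I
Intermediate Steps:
(-2 + sqrt(8 - 75))**2 = (-2 + sqrt(-67))**2 = (-2 + I*sqrt(67))**2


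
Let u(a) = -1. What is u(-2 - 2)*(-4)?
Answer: 4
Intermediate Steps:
u(-2 - 2)*(-4) = -1*(-4) = 4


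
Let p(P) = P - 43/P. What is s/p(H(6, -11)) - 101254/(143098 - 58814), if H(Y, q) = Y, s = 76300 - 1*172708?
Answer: 24376601227/294994 ≈ 82634.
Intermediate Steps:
s = -96408 (s = 76300 - 172708 = -96408)
s/p(H(6, -11)) - 101254/(143098 - 58814) = -96408/(6 - 43/6) - 101254/(143098 - 58814) = -96408/(6 - 43*⅙) - 101254/84284 = -96408/(6 - 43/6) - 101254*1/84284 = -96408/(-7/6) - 50627/42142 = -96408*(-6/7) - 50627/42142 = 578448/7 - 50627/42142 = 24376601227/294994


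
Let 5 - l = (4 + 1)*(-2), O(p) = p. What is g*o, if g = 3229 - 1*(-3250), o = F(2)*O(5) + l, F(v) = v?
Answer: 161975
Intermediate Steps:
l = 15 (l = 5 - (4 + 1)*(-2) = 5 - 5*(-2) = 5 - 1*(-10) = 5 + 10 = 15)
o = 25 (o = 2*5 + 15 = 10 + 15 = 25)
g = 6479 (g = 3229 + 3250 = 6479)
g*o = 6479*25 = 161975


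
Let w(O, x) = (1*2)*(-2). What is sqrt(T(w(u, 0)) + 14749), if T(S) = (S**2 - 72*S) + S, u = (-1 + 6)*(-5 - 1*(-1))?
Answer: sqrt(15049) ≈ 122.67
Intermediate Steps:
u = -20 (u = 5*(-5 + 1) = 5*(-4) = -20)
w(O, x) = -4 (w(O, x) = 2*(-2) = -4)
T(S) = S**2 - 71*S
sqrt(T(w(u, 0)) + 14749) = sqrt(-4*(-71 - 4) + 14749) = sqrt(-4*(-75) + 14749) = sqrt(300 + 14749) = sqrt(15049)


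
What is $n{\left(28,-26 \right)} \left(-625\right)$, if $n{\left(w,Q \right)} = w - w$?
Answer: $0$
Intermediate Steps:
$n{\left(w,Q \right)} = 0$
$n{\left(28,-26 \right)} \left(-625\right) = 0 \left(-625\right) = 0$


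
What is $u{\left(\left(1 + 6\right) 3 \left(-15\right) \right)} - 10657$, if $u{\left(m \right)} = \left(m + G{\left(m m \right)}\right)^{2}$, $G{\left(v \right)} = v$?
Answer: $9783177443$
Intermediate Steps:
$u{\left(m \right)} = \left(m + m^{2}\right)^{2}$ ($u{\left(m \right)} = \left(m + m m\right)^{2} = \left(m + m^{2}\right)^{2}$)
$u{\left(\left(1 + 6\right) 3 \left(-15\right) \right)} - 10657 = \left(\left(1 + 6\right) 3 \left(-15\right)\right)^{2} \left(1 + \left(1 + 6\right) 3 \left(-15\right)\right)^{2} - 10657 = \left(7 \cdot 3 \left(-15\right)\right)^{2} \left(1 + 7 \cdot 3 \left(-15\right)\right)^{2} - 10657 = \left(21 \left(-15\right)\right)^{2} \left(1 + 21 \left(-15\right)\right)^{2} - 10657 = \left(-315\right)^{2} \left(1 - 315\right)^{2} - 10657 = 99225 \left(-314\right)^{2} - 10657 = 99225 \cdot 98596 - 10657 = 9783188100 - 10657 = 9783177443$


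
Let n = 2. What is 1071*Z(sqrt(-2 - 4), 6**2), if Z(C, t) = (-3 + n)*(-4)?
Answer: 4284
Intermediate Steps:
Z(C, t) = 4 (Z(C, t) = (-3 + 2)*(-4) = -1*(-4) = 4)
1071*Z(sqrt(-2 - 4), 6**2) = 1071*4 = 4284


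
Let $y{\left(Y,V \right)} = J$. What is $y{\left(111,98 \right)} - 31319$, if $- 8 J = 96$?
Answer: $-31331$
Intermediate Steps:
$J = -12$ ($J = \left(- \frac{1}{8}\right) 96 = -12$)
$y{\left(Y,V \right)} = -12$
$y{\left(111,98 \right)} - 31319 = -12 - 31319 = -31331$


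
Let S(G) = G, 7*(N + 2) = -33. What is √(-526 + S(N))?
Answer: I*√26103/7 ≈ 23.081*I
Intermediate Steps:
N = -47/7 (N = -2 + (⅐)*(-33) = -2 - 33/7 = -47/7 ≈ -6.7143)
√(-526 + S(N)) = √(-526 - 47/7) = √(-3729/7) = I*√26103/7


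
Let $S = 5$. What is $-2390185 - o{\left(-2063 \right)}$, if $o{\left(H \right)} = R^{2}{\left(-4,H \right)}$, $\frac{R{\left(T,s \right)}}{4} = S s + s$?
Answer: $-2453828329$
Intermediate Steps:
$R{\left(T,s \right)} = 24 s$ ($R{\left(T,s \right)} = 4 \left(5 s + s\right) = 4 \cdot 6 s = 24 s$)
$o{\left(H \right)} = 576 H^{2}$ ($o{\left(H \right)} = \left(24 H\right)^{2} = 576 H^{2}$)
$-2390185 - o{\left(-2063 \right)} = -2390185 - 576 \left(-2063\right)^{2} = -2390185 - 576 \cdot 4255969 = -2390185 - 2451438144 = -2453828329$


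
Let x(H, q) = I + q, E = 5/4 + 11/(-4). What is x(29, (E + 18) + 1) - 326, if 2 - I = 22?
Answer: -657/2 ≈ -328.50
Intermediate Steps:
I = -20 (I = 2 - 1*22 = 2 - 22 = -20)
E = -3/2 (E = 5*(¼) + 11*(-¼) = 5/4 - 11/4 = -3/2 ≈ -1.5000)
x(H, q) = -20 + q
x(29, (E + 18) + 1) - 326 = (-20 + ((-3/2 + 18) + 1)) - 326 = (-20 + (33/2 + 1)) - 326 = (-20 + 35/2) - 326 = -5/2 - 326 = -657/2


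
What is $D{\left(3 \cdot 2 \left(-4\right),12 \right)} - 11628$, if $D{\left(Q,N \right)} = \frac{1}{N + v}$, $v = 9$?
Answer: $- \frac{244187}{21} \approx -11628.0$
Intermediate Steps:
$D{\left(Q,N \right)} = \frac{1}{9 + N}$ ($D{\left(Q,N \right)} = \frac{1}{N + 9} = \frac{1}{9 + N}$)
$D{\left(3 \cdot 2 \left(-4\right),12 \right)} - 11628 = \frac{1}{9 + 12} - 11628 = \frac{1}{21} - 11628 = - \frac{244187}{21}$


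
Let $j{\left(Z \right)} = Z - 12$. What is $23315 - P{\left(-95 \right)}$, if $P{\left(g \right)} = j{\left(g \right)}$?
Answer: $23422$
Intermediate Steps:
$j{\left(Z \right)} = -12 + Z$
$P{\left(g \right)} = -12 + g$
$23315 - P{\left(-95 \right)} = 23315 - \left(-12 - 95\right) = 23315 - -107 = 23315 + 107 = 23422$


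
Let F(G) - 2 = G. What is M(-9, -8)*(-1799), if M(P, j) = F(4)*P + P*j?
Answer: -32382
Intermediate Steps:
F(G) = 2 + G
M(P, j) = 6*P + P*j (M(P, j) = (2 + 4)*P + P*j = 6*P + P*j)
M(-9, -8)*(-1799) = -9*(6 - 8)*(-1799) = -9*(-2)*(-1799) = 18*(-1799) = -32382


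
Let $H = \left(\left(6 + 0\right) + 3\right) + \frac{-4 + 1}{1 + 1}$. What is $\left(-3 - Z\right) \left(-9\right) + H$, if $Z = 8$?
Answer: $\frac{213}{2} \approx 106.5$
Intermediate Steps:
$H = \frac{15}{2}$ ($H = \left(6 + 3\right) - \frac{3}{2} = 9 - \frac{3}{2} = \frac{15}{2} \approx 7.5$)
$\left(-3 - Z\right) \left(-9\right) + H = \left(-3 - 8\right) \left(-9\right) + \frac{15}{2} = \left(-11\right) \left(-9\right) + \frac{15}{2} = 99 + \frac{15}{2} = \frac{213}{2}$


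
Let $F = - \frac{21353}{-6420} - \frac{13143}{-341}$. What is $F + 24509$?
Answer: $\frac{53747252413}{2189220} \approx 24551.0$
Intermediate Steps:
$F = \frac{91659433}{2189220}$ ($F = \left(-21353\right) \left(- \frac{1}{6420}\right) - - \frac{13143}{341} = \frac{21353}{6420} + \frac{13143}{341} = \frac{91659433}{2189220} \approx 41.869$)
$F + 24509 = \frac{91659433}{2189220} + 24509 = \frac{53747252413}{2189220}$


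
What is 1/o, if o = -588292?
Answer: -1/588292 ≈ -1.6998e-6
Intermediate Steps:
1/o = 1/(-588292) = -1/588292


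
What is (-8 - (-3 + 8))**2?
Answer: 169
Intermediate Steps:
(-8 - (-3 + 8))**2 = (-8 - 1*5)**2 = (-8 - 5)**2 = (-13)**2 = 169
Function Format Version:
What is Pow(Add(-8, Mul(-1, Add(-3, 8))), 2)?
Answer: 169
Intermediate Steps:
Pow(Add(-8, Mul(-1, Add(-3, 8))), 2) = Pow(Add(-8, Mul(-1, 5)), 2) = Pow(Add(-8, -5), 2) = Pow(-13, 2) = 169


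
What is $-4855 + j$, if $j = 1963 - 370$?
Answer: $-3262$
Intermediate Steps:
$j = 1593$
$-4855 + j = -4855 + 1593 = -3262$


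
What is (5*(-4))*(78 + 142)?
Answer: -4400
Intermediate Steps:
(5*(-4))*(78 + 142) = -20*220 = -4400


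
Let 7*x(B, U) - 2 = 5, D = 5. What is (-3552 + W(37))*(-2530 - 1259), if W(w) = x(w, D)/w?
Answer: 497961747/37 ≈ 1.3458e+7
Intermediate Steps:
x(B, U) = 1 (x(B, U) = 2/7 + (⅐)*5 = 2/7 + 5/7 = 1)
W(w) = 1/w
(-3552 + W(37))*(-2530 - 1259) = (-3552 + 1/37)*(-2530 - 1259) = (-3552 + 1/37)*(-3789) = -131423/37*(-3789) = 497961747/37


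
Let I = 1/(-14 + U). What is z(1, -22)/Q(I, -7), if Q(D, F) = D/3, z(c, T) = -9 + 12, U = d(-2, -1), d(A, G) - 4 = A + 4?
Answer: -72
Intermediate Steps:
d(A, G) = 8 + A (d(A, G) = 4 + (A + 4) = 4 + (4 + A) = 8 + A)
U = 6 (U = 8 - 2 = 6)
z(c, T) = 3
I = -⅛ (I = 1/(-14 + 6) = 1/(-8) = -⅛ ≈ -0.12500)
Q(D, F) = D/3 (Q(D, F) = D*(⅓) = D/3)
z(1, -22)/Q(I, -7) = 3/(((⅓)*(-⅛))) = 3/(-1/24) = 3*(-24) = -72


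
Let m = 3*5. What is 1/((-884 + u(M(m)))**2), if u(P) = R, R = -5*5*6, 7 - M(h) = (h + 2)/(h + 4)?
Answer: 1/1069156 ≈ 9.3532e-7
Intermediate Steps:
m = 15
M(h) = 7 - (2 + h)/(4 + h) (M(h) = 7 - (h + 2)/(h + 4) = 7 - (2 + h)/(4 + h))
R = -150 (R = -25*6 = -150)
u(P) = -150
1/((-884 + u(M(m)))**2) = 1/((-884 - 150)**2) = 1/((-1034)**2) = 1/1069156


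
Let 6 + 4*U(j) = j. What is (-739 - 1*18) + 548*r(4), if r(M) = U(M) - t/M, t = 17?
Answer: -3360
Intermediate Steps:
U(j) = -3/2 + j/4
r(M) = -3/2 - 17/M + M/4 (r(M) = (-3/2 + M/4) - 17/M = -3/2 - 17/M + M/4)
(-739 - 1*18) + 548*r(4) = (-739 - 1*18) + 548*((¼)*(-68 + 4*(-6 + 4))/4) = (-739 - 18) + 548*((¼)*(¼)*(-68 + 4*(-2))) = -757 + 548*((¼)*(¼)*(-68 - 8)) = -757 + 548*((¼)*(¼)*(-76)) = -757 + 548*(-19/4) = -757 - 2603 = -3360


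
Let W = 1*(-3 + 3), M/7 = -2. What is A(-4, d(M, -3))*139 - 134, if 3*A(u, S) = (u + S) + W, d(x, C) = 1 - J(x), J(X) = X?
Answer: 1127/3 ≈ 375.67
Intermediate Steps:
M = -14 (M = 7*(-2) = -14)
d(x, C) = 1 - x
W = 0 (W = 1*0 = 0)
A(u, S) = S/3 + u/3 (A(u, S) = ((u + S) + 0)/3 = ((S + u) + 0)/3 = (S + u)/3 = S/3 + u/3)
A(-4, d(M, -3))*139 - 134 = ((1 - 1*(-14))/3 + (1/3)*(-4))*139 - 134 = ((1 + 14)/3 - 4/3)*139 - 134 = ((1/3)*15 - 4/3)*139 - 134 = (5 - 4/3)*139 - 134 = (11/3)*139 - 134 = 1529/3 - 134 = 1127/3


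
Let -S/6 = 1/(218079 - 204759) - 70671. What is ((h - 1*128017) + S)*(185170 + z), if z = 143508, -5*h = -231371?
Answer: 124876062782317/1110 ≈ 1.1250e+11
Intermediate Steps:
h = 231371/5 (h = -1/5*(-231371) = 231371/5 ≈ 46274.)
S = 941337719/2220 (S = -6*(1/(218079 - 204759) - 70671) = -6*(1/13320 - 70671) = -6*(-941337719/13320) = 941337719/2220 ≈ 4.2403e+5)
((h - 1*128017) + S)*(185170 + z) = ((231371/5 - 1*128017) + 941337719/2220)*(185170 + 143508) = ((231371/5 - 128017) + 941337719/2220)*328678 = (-408714/5 + 941337719/2220)*328678 = (759868703/2220)*328678 = 124876062782317/1110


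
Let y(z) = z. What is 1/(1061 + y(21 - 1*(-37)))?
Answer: 1/1119 ≈ 0.00089366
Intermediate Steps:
1/(1061 + y(21 - 1*(-37))) = 1/(1061 + (21 - 1*(-37))) = 1/(1061 + (21 + 37)) = 1/(1061 + 58) = 1/1119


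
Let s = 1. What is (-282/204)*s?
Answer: -47/34 ≈ -1.3824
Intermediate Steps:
(-282/204)*s = -282/204*1 = -282*1/204*1 = -47/34*1 = -47/34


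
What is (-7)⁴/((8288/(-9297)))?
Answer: -3188871/1184 ≈ -2693.3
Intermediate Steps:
(-7)⁴/((8288/(-9297))) = 2401/((8288*(-1/9297))) = 2401/(-8288/9297) = 2401*(-9297/8288) = -3188871/1184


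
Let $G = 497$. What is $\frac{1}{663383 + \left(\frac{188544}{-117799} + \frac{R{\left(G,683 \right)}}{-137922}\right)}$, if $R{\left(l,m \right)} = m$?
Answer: $\frac{16247073678}{10778006392910389} \approx 1.5074 \cdot 10^{-6}$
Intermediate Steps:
$\frac{1}{663383 + \left(\frac{188544}{-117799} + \frac{R{\left(G,683 \right)}}{-137922}\right)} = \frac{1}{663383 + \left(\frac{188544}{-117799} + \frac{683}{-137922}\right)} = \frac{1}{663383 + \left(188544 \left(- \frac{1}{117799}\right) + 683 \left(- \frac{1}{137922}\right)\right)} = \frac{1}{663383 - \frac{26084822285}{16247073678}} = \frac{1}{\frac{10778006392910389}{16247073678}} = \frac{16247073678}{10778006392910389}$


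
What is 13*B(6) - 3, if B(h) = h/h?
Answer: 10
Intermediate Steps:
B(h) = 1
13*B(6) - 3 = 13*1 - 3 = 13 - 3 = 10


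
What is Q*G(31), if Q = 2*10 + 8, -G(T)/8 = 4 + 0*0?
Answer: -896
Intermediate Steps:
G(T) = -32 (G(T) = -8*(4 + 0*0) = -8*(4 + 0) = -8*4 = -32)
Q = 28 (Q = 20 + 8 = 28)
Q*G(31) = 28*(-32) = -896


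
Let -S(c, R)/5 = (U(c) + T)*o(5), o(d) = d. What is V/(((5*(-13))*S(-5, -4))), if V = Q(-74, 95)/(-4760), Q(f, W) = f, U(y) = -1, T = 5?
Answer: 37/15470000 ≈ 2.3917e-6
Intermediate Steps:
S(c, R) = -100 (S(c, R) = -5*(-1 + 5)*5 = -20*5 = -5*20 = -100)
V = 37/2380 (V = -74/(-4760) = -74*(-1/4760) = 37/2380 ≈ 0.015546)
V/(((5*(-13))*S(-5, -4))) = 37/(2380*(((5*(-13))*(-100)))) = 37/(2380*((-65*(-100)))) = (37/2380)/6500 = (37/2380)*(1/6500) = 37/15470000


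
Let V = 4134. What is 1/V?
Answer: 1/4134 ≈ 0.00024190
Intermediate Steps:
1/V = 1/4134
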